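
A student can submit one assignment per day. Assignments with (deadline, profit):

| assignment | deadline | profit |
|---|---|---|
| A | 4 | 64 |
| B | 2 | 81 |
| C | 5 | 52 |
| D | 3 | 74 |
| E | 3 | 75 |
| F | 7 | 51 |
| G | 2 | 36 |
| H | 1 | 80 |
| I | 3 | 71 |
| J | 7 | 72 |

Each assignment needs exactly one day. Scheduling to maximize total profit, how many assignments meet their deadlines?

Take jobs in profit order; each goes to the latest open slot no later than its deadline.
By profit: B(d2,81), H(d1,80), E(d3,75), D(d3,74), J(d7,72), I(d3,71), A(d4,64), C(d5,52), F(d7,51), G(d2,36)
B→slot 2; H→slot 1; E→slot 3; D skipped; J→slot 7; I skipped; A→slot 4; C→slot 5; F→slot 6; G skipped.
7 of 10 scheduled.

7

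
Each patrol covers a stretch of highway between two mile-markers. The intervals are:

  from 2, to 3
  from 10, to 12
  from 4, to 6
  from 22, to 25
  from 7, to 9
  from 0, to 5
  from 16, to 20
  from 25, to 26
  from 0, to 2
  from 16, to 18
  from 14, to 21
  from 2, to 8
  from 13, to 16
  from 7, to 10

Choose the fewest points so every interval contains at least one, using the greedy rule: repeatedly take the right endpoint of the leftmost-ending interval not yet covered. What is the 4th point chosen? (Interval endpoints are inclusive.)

Sort by right endpoint; whenever an interval is uncovered, place a point at its right end.
Sorted: [0,2] [2,3] [0,5] [4,6] [2,8] [7,9] [7,10] [10,12] [13,16] [16,18] [16,20] [14,21] [22,25] [25,26]
{[0,2],[2,3],[0,5]} hit by 2; {[4,6],[2,8]} hit by 6; {[7,9],[7,10]} hit by 9; {[10,12]} hit by 12; {[13,16],[16,18],[16,20],[14,21]} hit by 16; {[22,25],[25,26]} hit by 25.
Points: 2, 6, 9, 12, 16, 25 (6 total).

12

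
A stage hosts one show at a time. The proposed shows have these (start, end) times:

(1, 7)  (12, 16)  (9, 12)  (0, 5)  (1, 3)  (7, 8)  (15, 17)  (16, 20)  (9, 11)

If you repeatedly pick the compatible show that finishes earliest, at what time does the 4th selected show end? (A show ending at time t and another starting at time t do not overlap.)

Greedy by earliest finish: after sorting by end time, pick each interval compatible with the last pick.
Sorted by end: (1,3)  (0,5)  (1,7)  (7,8)  (9,11)  (9,12)  (12,16)  (15,17)  (16,20)
take (1,3); take (7,8); take (9,11); take (12,16); skip (15,17); take (16,20).
Selected: (1,3) (7,8) (9,11) (12,16) (16,20)

16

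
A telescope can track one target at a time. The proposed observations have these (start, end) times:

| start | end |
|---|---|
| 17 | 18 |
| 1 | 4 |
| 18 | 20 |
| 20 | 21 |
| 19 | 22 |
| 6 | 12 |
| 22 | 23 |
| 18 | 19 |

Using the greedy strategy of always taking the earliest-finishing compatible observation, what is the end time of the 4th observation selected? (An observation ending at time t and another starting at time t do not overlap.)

Sorted by end: (1,4)  (6,12)  (17,18)  (18,19)  (18,20)  (20,21)  (19,22)  (22,23)
take (1,4); take (6,12); take (17,18); take (18,19); take (20,21); skip (19,22); take (22,23).
Selected: (1,4) (6,12) (17,18) (18,19) (20,21) (22,23)

19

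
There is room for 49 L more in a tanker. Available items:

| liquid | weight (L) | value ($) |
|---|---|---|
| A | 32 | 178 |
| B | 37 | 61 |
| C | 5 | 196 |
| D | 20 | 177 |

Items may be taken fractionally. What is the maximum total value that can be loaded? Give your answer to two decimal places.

506.50

Order: C (196/5=39.20) > D (177/20=8.85) > A (178/32=5.56) > B (61/37=1.65)
Fill: take C (5 @ 196) → take D (20 @ 177) → take 24/32 of A → 133.50; 49/49 used.
Total value = 506.50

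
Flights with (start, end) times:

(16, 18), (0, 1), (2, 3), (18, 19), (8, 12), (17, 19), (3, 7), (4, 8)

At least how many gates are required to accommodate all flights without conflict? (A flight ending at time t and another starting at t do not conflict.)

2

Count concurrent intervals with a sweep; the peak is the room count.
starts: [0, 2, 3, 4, 8, 16, 17, 18]
ends:   [1, 3, 7, 8, 12, 18, 19, 19]
s0→1 e1→0 s2→1 e3→0 s3→1 s4→2  — peak 2.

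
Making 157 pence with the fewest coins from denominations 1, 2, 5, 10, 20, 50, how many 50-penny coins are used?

Use the largest denomination that fits, subtract, and repeat.
157 = 3×50 + 1×5 + 1×2
Count of 50: 3

3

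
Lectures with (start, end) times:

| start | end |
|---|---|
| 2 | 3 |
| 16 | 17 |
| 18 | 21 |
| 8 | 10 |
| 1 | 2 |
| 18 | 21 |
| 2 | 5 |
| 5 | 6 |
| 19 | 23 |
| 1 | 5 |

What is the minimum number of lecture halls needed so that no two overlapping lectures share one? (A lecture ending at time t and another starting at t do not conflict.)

Events (time:±→running): 1:+→1 1:+→2 2:-→1 2:+→2 2:+→3 … peak 3.

3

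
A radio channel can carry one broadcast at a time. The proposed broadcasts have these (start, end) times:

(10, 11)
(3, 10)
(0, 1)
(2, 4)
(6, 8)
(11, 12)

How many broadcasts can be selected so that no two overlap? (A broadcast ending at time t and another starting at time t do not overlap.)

5

By end time: (0,1), (2,4), (6,8), (3,10), (10,11), (11,12).
Pick (0,1); next start ≥ 1 → (2,4); next start ≥ 4 → (6,8); next start ≥ 8 → (10,11); next start ≥ 11 → (11,12).
Selected 5 broadcasts.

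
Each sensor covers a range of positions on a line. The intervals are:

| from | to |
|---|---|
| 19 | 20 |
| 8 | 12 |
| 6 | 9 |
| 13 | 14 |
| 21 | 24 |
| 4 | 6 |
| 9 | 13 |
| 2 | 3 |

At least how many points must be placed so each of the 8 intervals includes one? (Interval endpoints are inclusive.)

6

Sorted: [2,3] [4,6] [6,9] [8,12] [9,13] [13,14] [19,20] [21,24]
{[2,3]} hit by 3; {[4,6],[6,9]} hit by 6; {[8,12],[9,13]} hit by 12; {[13,14]} hit by 14; {[19,20]} hit by 20; {[21,24]} hit by 24.
Points: 3, 6, 12, 14, 20, 24 (6 total).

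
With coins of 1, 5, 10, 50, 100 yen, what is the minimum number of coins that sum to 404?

8

Use the largest denomination that fits, subtract, and repeat.
404 = 4×100 + 4×1
Total coins = 4 + 4 = 8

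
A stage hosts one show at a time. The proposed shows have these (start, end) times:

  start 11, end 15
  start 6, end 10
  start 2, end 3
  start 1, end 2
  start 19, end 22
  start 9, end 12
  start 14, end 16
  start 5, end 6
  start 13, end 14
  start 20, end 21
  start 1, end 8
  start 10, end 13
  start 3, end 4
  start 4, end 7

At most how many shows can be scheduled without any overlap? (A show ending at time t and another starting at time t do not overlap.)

Sort by end time and greedily take each interval whose start is ≥ the last chosen end.
By end time: (1,2), (2,3), (3,4), (5,6), (4,7), (1,8), (6,10), (9,12), (10,13), (13,14), (11,15), (14,16), (20,21), (19,22).
Pick (1,2); next start ≥ 2 → (2,3); next start ≥ 3 → (3,4); next start ≥ 4 → (5,6); next start ≥ 6 → (6,10); next start ≥ 10 → (10,13); next start ≥ 13 → (13,14); next start ≥ 14 → (14,16); next start ≥ 16 → (20,21).
Selected 9 shows.

9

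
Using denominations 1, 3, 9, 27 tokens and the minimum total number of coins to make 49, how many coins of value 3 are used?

Use the largest denomination that fits, subtract, and repeat.
49 − 1×27→22 − 2×9→4 − 1×3→1 − 1×1→0
Count of 3: 1

1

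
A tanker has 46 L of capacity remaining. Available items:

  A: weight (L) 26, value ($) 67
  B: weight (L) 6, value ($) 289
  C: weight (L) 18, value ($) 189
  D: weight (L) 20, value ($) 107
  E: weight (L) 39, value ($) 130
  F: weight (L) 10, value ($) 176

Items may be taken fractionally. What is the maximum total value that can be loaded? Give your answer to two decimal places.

718.20

Order: B (289/6=48.17) > F (176/10=17.60) > C (189/18=10.50) > D (107/20=5.35) > E (130/39=3.33) > A (67/26=2.58)
Fill: take B (6 @ 289) → take F (10 @ 176) → take C (18 @ 189) → take 12/20 of D → 64.20; 46/46 used.
Total value = 718.20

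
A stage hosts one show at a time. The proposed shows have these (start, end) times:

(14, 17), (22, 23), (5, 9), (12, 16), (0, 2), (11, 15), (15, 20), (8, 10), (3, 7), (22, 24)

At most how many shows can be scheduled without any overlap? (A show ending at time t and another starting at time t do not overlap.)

6

Sort by end time and greedily take each interval whose start is ≥ the last chosen end.
Sorted by end: (0,2)  (3,7)  (5,9)  (8,10)  (11,15)  (12,16)  (14,17)  (15,20)  (22,23)  (22,24)
take (0,2); take (3,7); take (8,10); take (11,15); take (15,20); take (22,23).
Selected 6 shows.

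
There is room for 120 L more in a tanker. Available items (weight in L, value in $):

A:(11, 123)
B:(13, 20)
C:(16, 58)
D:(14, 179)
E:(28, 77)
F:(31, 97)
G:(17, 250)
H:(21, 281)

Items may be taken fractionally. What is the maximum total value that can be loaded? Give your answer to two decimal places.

Order: G (250/17=14.71) > H (281/21=13.38) > D (179/14=12.79) > A (123/11=11.18) > C (58/16=3.62) > F (97/31=3.13) > E (77/28=2.75) > B (20/13=1.54)
Fill: take G (17 @ 250) → take H (21 @ 281) → take D (14 @ 179) → take A (11 @ 123) → take C (16 @ 58) → take F (31 @ 97) → take 10/28 of E → 27.50; 120/120 used.
Total value = 1015.50

1015.50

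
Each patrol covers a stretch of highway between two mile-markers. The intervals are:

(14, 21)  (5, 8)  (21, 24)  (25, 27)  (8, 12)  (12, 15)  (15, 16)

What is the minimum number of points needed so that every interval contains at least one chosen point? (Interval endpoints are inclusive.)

By right end: [5,8]  [8,12]  [12,15]  [15,16]  [14,21]  [21,24]  [25,27]
[5,8] uncovered → point at 8; [12,15] uncovered → point at 15; [21,24] uncovered → point at 24; [25,27] uncovered → point at 27.
Points: 8, 15, 24, 27 (4 total).

4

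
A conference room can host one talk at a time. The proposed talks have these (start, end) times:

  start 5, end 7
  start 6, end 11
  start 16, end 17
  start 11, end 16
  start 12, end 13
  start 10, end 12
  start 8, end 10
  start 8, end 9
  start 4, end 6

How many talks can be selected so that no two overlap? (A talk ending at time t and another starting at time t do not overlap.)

5

By end time: (4,6), (5,7), (8,9), (8,10), (6,11), (10,12), (12,13), (11,16), (16,17).
Pick (4,6); next start ≥ 6 → (8,9); next start ≥ 9 → (10,12); next start ≥ 12 → (12,13); next start ≥ 13 → (16,17).
Selected 5 talks.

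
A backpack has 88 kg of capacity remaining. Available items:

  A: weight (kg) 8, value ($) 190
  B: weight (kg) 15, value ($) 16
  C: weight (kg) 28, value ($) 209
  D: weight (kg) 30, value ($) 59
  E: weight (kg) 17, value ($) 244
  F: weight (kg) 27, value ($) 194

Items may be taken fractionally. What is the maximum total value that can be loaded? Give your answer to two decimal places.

Sort by value per unit weight and fill in that order.
Order: A (190/8=23.75) > E (244/17=14.35) > C (209/28=7.46) > F (194/27=7.19) > D (59/30=1.97) > B (16/15=1.07)
Fill: take A (8 @ 190) → take E (17 @ 244) → take C (28 @ 209) → take F (27 @ 194) → take 8/30 of D → 15.73; 88/88 used.
Total value = 852.73

852.73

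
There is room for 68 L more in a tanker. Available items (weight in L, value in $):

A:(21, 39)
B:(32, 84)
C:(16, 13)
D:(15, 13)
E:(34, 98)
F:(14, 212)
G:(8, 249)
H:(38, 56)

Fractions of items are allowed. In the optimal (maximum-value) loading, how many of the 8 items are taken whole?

3

Sort by value per unit weight and fill in that order.
Order: G (249/8=31.12) > F (212/14=15.14) > E (98/34=2.88) > B (84/32=2.62) > A (39/21=1.86) > H (56/38=1.47) > D (13/15=0.87) > C (13/16=0.81)
Fill: take G (8 @ 249) → take F (14 @ 212) → take E (34 @ 98) → take 12/32 of B → 31.50; 68/68 used.
3 item(s) taken whole; one partial (take 12/32 of B).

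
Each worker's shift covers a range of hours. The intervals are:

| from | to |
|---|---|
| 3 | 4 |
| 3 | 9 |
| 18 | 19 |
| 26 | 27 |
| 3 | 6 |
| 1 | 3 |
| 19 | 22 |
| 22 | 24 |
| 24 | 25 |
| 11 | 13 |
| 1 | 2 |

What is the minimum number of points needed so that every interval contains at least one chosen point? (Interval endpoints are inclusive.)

6

Sorted: [1,2] [1,3] [3,4] [3,6] [3,9] [11,13] [18,19] [19,22] [22,24] [24,25] [26,27]
{[1,2],[1,3]} hit by 2; {[3,4],[3,6],[3,9]} hit by 4; {[11,13]} hit by 13; {[18,19],[19,22]} hit by 19; {[22,24],[24,25]} hit by 24; {[26,27]} hit by 27.
Points: 2, 4, 13, 19, 24, 27 (6 total).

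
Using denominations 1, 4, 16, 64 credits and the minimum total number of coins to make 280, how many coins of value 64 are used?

4

Greedy: take as many of the largest coin as possible, then repeat with the remainder.
280 − 4×64→24 − 1×16→8 − 2×4→0
Count of 64: 4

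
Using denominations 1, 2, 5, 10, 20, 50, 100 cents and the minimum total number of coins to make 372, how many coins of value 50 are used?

1

Use the largest denomination that fits, subtract, and repeat.
372 − 3×100→72 − 1×50→22 − 1×20→2 − 1×2→0
Count of 50: 1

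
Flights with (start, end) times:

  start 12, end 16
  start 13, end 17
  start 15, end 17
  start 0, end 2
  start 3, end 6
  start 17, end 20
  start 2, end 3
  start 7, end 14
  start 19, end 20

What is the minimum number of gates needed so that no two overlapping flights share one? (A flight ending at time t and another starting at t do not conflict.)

Count concurrent intervals with a sweep; the peak is the room count.
Events (time:±→running): 0:+→1 2:-→0 2:+→1 3:-→0 3:+→1 6:-→0 7:+→1 12:+→2 13:+→3 … peak 3.

3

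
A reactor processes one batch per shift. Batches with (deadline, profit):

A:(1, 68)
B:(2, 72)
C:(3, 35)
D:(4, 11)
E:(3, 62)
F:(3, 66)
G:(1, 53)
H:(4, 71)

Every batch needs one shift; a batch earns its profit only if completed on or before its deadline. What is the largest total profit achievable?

Profit order: B=72 H=71 A=68 F=66 E=62 G=53 C=35 D=11
Assign: B→slot 2, H→slot 4, A→slot 1, F→slot 3, E skipped, G skipped, C skipped, D skipped.
Slots: [1:A] [2:B] [3:F] [4:H]
Profit = 68 + 72 + 66 + 71 = 277

277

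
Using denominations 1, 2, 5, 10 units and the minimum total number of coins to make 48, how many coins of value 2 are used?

Greedy: take as many of the largest coin as possible, then repeat with the remainder.
48 − 4×10→8 − 1×5→3 − 1×2→1 − 1×1→0
Count of 2: 1

1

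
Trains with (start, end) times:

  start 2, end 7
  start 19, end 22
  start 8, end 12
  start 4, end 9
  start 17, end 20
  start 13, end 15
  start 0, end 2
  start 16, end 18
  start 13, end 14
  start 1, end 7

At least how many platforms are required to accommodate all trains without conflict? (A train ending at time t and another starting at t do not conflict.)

Count concurrent intervals with a sweep; the peak is the room count.
starts: [0, 1, 2, 4, 8, 13, 13, 16, 17, 19]
ends:   [2, 7, 7, 9, 12, 14, 15, 18, 20, 22]
s0→1 s1→2 e2→1 s2→2 s4→3  — peak 3.

3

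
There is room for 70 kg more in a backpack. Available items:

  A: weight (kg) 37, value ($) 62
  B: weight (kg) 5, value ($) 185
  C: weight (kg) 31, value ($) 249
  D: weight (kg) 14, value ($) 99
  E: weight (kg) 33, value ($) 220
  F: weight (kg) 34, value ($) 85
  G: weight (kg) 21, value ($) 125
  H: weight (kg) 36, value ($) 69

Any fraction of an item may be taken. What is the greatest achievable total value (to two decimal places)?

Order: B (185/5=37.00) > C (249/31=8.03) > D (99/14=7.07) > E (220/33=6.67) > G (125/21=5.95) > F (85/34=2.50) > H (69/36=1.92) > A (62/37=1.68)
Fill: take B (5 @ 185) → take C (31 @ 249) → take D (14 @ 99) → take 20/33 of E → 133.33; 70/70 used.
Total value = 666.33

666.33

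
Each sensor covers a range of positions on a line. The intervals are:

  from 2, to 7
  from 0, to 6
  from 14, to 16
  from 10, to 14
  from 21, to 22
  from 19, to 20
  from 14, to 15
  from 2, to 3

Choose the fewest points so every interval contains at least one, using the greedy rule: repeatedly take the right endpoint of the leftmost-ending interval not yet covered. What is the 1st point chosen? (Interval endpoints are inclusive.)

Sort by right endpoint; whenever an interval is uncovered, place a point at its right end.
By right end: [2,3]  [0,6]  [2,7]  [10,14]  [14,15]  [14,16]  [19,20]  [21,22]
[2,3] uncovered → point at 3; [10,14] uncovered → point at 14; [19,20] uncovered → point at 20; [21,22] uncovered → point at 22.
Points: 3, 14, 20, 22 (4 total).

3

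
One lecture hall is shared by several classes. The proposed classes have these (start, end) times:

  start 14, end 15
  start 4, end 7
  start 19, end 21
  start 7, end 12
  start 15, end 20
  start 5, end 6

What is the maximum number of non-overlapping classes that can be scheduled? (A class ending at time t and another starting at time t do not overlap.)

Greedy by earliest finish: after sorting by end time, pick each interval compatible with the last pick.
Sorted by end: (5,6)  (4,7)  (7,12)  (14,15)  (15,20)  (19,21)
take (5,6); take (7,12); take (14,15); take (15,20); skip (19,21).
Selected 4 classes.

4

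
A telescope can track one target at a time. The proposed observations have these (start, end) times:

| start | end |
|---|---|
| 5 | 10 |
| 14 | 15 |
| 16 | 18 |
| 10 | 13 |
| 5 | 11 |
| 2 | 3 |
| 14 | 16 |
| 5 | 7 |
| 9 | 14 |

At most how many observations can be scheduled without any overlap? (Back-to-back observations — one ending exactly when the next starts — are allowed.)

5

By end time: (2,3), (5,7), (5,10), (5,11), (10,13), (9,14), (14,15), (14,16), (16,18).
Pick (2,3); next start ≥ 3 → (5,7); next start ≥ 7 → (10,13); next start ≥ 13 → (14,15); next start ≥ 15 → (16,18).
Selected 5 observations.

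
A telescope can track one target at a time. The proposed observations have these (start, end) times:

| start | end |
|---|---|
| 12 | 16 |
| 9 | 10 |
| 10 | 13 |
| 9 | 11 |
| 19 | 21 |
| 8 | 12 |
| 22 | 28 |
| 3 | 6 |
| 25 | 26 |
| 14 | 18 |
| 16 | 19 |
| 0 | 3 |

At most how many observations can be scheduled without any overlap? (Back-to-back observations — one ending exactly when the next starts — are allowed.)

Order by finish time; keep every interval that doesn't clash with the previous kept one.
Sorted by end: (0,3)  (3,6)  (9,10)  (9,11)  (8,12)  (10,13)  (12,16)  (14,18)  (16,19)  (19,21)  (25,26)  (22,28)
take (0,3); take (3,6); take (9,10); take (10,13); take (14,18); skip (16,19); take (19,21); take (25,26).
Selected 7 observations.

7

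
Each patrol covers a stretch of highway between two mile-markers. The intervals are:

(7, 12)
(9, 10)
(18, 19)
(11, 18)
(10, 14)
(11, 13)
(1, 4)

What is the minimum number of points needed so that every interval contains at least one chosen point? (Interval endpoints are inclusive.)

4

Sorted: [1,4] [9,10] [7,12] [11,13] [10,14] [11,18] [18,19]
{[1,4]} hit by 4; {[9,10],[7,12]} hit by 10; {[11,13],[10,14],[11,18]} hit by 13; {[18,19]} hit by 19.
Points: 4, 10, 13, 19 (4 total).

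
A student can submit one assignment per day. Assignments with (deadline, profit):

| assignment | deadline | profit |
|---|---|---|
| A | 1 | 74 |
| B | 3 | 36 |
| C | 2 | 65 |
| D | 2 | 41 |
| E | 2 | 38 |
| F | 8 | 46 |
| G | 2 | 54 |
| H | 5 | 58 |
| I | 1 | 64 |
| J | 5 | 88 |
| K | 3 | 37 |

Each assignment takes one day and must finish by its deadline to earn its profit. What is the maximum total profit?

Sort by profit descending; place each in the latest free slot ≤ its deadline.
Profit order: J=88 A=74 C=65 I=64 H=58 G=54 F=46 D=41 E=38 K=37 B=36
Assign: J→slot 5, A→slot 1, C→slot 2, I skipped, H→slot 4, G skipped, F→slot 8, D skipped, E skipped, K→slot 3, B skipped.
Slots: [1:A] [2:C] [3:K] [4:H] [5:J] [8:F]
Profit = 74 + 65 + 37 + 58 + 88 + 46 = 368

368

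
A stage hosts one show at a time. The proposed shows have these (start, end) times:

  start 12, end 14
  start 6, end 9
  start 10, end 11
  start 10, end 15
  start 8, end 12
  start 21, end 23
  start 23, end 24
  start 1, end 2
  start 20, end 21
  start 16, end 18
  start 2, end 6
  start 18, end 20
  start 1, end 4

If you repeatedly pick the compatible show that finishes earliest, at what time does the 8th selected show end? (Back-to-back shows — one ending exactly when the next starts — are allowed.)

21

Sort by end time and greedily take each interval whose start is ≥ the last chosen end.
Sorted by end: (1,2)  (1,4)  (2,6)  (6,9)  (10,11)  (8,12)  (12,14)  (10,15)  (16,18)  (18,20)  (20,21)  (21,23)  (23,24)
take (1,2); skip (1,4); take (2,6); take (6,9); take (10,11); take (12,14); skip (10,15); take (16,18); take (18,20); take (20,21); take (21,23); take (23,24).
Selected: (1,2) (2,6) (6,9) (10,11) (12,14) (16,18) (18,20) (20,21) (21,23) (23,24)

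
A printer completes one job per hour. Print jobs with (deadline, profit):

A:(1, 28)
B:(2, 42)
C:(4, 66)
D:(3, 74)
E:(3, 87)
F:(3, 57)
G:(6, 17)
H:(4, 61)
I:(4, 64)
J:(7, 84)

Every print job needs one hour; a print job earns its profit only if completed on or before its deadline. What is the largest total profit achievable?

Profit order: E=87 J=84 D=74 C=66 I=64 H=61 F=57 B=42 A=28 G=17
Assign: E→slot 3, J→slot 7, D→slot 2, C→slot 4, I→slot 1, H skipped, F skipped, B skipped, A skipped, G→slot 6.
Slots: [1:I] [2:D] [3:E] [4:C] [6:G] [7:J]
Profit = 64 + 74 + 87 + 66 + 17 + 84 = 392

392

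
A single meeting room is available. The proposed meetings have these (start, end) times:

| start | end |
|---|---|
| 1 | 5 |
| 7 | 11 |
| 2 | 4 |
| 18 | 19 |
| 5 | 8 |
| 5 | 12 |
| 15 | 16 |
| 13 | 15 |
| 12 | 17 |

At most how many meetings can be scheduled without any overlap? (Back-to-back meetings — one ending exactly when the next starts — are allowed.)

By end time: (2,4), (1,5), (5,8), (7,11), (5,12), (13,15), (15,16), (12,17), (18,19).
Pick (2,4); next start ≥ 4 → (5,8); next start ≥ 8 → (13,15); next start ≥ 15 → (15,16); next start ≥ 16 → (18,19).
Selected 5 meetings.

5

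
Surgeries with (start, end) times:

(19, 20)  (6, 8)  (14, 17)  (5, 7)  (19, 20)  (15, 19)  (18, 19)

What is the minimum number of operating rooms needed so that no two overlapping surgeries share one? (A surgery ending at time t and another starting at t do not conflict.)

starts: [5, 6, 14, 15, 18, 19, 19]
ends:   [7, 8, 17, 19, 19, 20, 20]
s5→1 s6→2  — peak 2.

2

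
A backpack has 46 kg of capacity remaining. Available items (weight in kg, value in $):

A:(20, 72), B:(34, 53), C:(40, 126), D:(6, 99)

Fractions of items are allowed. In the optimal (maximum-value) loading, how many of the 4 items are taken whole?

Sort by value per unit weight and fill in that order.
Ratios (sorted): D 16.50, A 3.60, C 3.15, B 1.56
take D (6 @ 99); take A (20 @ 72); take 20/40 of C → 63.00. Capacity used 46/46.
2 item(s) taken whole; one partial (take 20/40 of C).

2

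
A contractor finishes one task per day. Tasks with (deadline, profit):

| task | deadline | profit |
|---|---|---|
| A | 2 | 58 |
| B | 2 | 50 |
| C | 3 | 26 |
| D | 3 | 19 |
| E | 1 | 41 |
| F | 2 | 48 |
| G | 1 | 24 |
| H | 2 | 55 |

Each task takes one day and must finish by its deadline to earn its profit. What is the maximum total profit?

By profit: A(d2,58), H(d2,55), B(d2,50), F(d2,48), E(d1,41), C(d3,26), G(d1,24), D(d3,19)
A→slot 2; H→slot 1; B skipped; F skipped; E skipped; C→slot 3; G skipped; D skipped.
Profit = 55 + 58 + 26 = 139

139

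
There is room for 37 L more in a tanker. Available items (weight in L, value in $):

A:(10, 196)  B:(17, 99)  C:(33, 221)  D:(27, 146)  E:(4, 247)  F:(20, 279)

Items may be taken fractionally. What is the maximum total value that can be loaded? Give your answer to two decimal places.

742.09

Sort by value per unit weight and fill in that order.
Ratios (sorted): E 61.75, A 19.60, F 13.95, C 6.70, B 5.82, D 5.41
take E (4 @ 247); take A (10 @ 196); take F (20 @ 279); take 3/33 of C → 20.09. Capacity used 37/37.
Total value = 742.09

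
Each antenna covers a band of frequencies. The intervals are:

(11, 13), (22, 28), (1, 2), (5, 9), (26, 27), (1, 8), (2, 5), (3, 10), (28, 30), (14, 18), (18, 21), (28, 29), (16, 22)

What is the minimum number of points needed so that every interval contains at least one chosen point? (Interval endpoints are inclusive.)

6

Process intervals by earliest right end; each time one isn't hit yet, stab at its right endpoint.
Sorted: [1,2] [2,5] [1,8] [5,9] [3,10] [11,13] [14,18] [18,21] [16,22] [26,27] [22,28] [28,29] [28,30]
{[1,2],[2,5],[1,8]} hit by 2; {[5,9],[3,10]} hit by 9; {[11,13]} hit by 13; {[14,18],[18,21],[16,22]} hit by 18; {[26,27],[22,28]} hit by 27; {[28,29],[28,30]} hit by 29.
Points: 2, 9, 13, 18, 27, 29 (6 total).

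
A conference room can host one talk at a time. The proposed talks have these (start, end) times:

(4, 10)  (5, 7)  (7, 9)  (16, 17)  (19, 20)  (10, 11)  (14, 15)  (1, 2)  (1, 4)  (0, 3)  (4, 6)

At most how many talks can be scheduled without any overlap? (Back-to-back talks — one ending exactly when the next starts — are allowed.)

7

Sorted by end: (1,2)  (0,3)  (1,4)  (4,6)  (5,7)  (7,9)  (4,10)  (10,11)  (14,15)  (16,17)  (19,20)
take (1,2); skip (0,3); take (4,6); take (7,9); skip (4,10); take (10,11); take (14,15); take (16,17); take (19,20).
Selected 7 talks.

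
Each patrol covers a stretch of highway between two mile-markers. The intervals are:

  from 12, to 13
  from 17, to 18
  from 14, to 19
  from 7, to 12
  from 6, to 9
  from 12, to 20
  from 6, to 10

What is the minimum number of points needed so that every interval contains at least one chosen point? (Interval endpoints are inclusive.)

Process intervals by earliest right end; each time one isn't hit yet, stab at its right endpoint.
By right end: [6,9]  [6,10]  [7,12]  [12,13]  [17,18]  [14,19]  [12,20]
[6,9] uncovered → point at 9; [12,13] uncovered → point at 13; [17,18] uncovered → point at 18.
Points: 9, 13, 18 (3 total).

3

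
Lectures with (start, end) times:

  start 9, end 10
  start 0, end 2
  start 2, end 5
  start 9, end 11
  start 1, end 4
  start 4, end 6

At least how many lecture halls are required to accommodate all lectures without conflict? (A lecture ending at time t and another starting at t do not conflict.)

2

The answer is the maximum number of intervals overlapping at any instant.
Events (time:±→running): 0:+→1 1:+→2 … peak 2.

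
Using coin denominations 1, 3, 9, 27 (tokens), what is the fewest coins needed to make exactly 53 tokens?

Use the largest denomination that fits, subtract, and repeat.
53 = 1×27 + 2×9 + 2×3 + 2×1
Total coins = 1 + 2 + 2 + 2 = 7

7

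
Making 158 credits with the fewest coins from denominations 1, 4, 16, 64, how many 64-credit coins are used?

2

Use the largest denomination that fits, subtract, and repeat.
158 − 2×64→30 − 1×16→14 − 3×4→2 − 2×1→0
Count of 64: 2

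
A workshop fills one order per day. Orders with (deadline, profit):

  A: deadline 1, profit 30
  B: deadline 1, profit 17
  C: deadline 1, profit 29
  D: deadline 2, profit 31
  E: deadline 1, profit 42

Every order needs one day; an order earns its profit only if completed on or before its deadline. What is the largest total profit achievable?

Take jobs in profit order; each goes to the latest open slot no later than its deadline.
By profit: E(d1,42), D(d2,31), A(d1,30), C(d1,29), B(d1,17)
E→slot 1; D→slot 2; A skipped; C skipped; B skipped.
Profit = 42 + 31 = 73

73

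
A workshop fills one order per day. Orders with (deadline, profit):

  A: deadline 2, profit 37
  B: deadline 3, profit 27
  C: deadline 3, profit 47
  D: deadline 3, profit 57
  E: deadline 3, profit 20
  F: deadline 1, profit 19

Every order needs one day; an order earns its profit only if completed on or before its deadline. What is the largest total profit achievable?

141

Sort by profit descending; place each in the latest free slot ≤ its deadline.
By profit: D(d3,57), C(d3,47), A(d2,37), B(d3,27), E(d3,20), F(d1,19)
D→slot 3; C→slot 2; A→slot 1; B skipped; E skipped; F skipped.
Profit = 37 + 47 + 57 = 141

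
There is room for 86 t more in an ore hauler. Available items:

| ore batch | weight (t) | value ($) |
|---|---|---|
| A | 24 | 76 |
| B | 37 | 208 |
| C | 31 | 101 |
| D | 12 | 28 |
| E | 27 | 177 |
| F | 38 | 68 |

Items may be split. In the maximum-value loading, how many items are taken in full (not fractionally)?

Ratios (sorted): E 6.56, B 5.62, C 3.26, A 3.17, D 2.33, F 1.79
take E (27 @ 177); take B (37 @ 208); take 22/31 of C → 71.68. Capacity used 86/86.
2 item(s) taken whole; one partial (take 22/31 of C).

2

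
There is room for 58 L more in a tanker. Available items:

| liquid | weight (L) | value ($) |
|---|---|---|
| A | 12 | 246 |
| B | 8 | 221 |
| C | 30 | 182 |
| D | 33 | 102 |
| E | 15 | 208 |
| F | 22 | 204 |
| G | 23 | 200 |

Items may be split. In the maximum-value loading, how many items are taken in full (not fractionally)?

4

Order: B (221/8=27.62) > A (246/12=20.50) > E (208/15=13.87) > F (204/22=9.27) > G (200/23=8.70) > C (182/30=6.07) > D (102/33=3.09)
Fill: take B (8 @ 221) → take A (12 @ 246) → take E (15 @ 208) → take F (22 @ 204) → take 1/23 of G → 8.70; 58/58 used.
4 item(s) taken whole; one partial (take 1/23 of G).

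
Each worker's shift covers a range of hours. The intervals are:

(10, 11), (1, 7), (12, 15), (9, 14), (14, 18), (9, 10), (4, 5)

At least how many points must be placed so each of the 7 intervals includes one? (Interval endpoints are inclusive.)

Process intervals by earliest right end; each time one isn't hit yet, stab at its right endpoint.
Sorted: [4,5] [1,7] [9,10] [10,11] [9,14] [12,15] [14,18]
{[4,5],[1,7]} hit by 5; {[9,10],[10,11],[9,14]} hit by 10; {[12,15],[14,18]} hit by 15.
Points: 5, 10, 15 (3 total).

3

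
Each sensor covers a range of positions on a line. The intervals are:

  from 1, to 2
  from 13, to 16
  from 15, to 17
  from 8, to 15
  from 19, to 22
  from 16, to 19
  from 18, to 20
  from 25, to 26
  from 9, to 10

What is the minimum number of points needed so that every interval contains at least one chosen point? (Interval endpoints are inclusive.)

Process intervals by earliest right end; each time one isn't hit yet, stab at its right endpoint.
Sorted: [1,2] [9,10] [8,15] [13,16] [15,17] [16,19] [18,20] [19,22] [25,26]
{[1,2]} hit by 2; {[9,10],[8,15]} hit by 10; {[13,16],[15,17],[16,19]} hit by 16; {[18,20],[19,22]} hit by 20; {[25,26]} hit by 26.
Points: 2, 10, 16, 20, 26 (5 total).

5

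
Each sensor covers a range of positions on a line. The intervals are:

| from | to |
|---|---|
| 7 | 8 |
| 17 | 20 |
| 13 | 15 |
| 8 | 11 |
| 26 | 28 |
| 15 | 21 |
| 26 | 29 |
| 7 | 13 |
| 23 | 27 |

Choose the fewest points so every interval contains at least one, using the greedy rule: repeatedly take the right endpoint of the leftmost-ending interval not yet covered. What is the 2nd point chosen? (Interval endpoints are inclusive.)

15

By right end: [7,8]  [8,11]  [7,13]  [13,15]  [17,20]  [15,21]  [23,27]  [26,28]  [26,29]
[7,8] uncovered → point at 8; [13,15] uncovered → point at 15; [17,20] uncovered → point at 20; [23,27] uncovered → point at 27.
Points: 8, 15, 20, 27 (4 total).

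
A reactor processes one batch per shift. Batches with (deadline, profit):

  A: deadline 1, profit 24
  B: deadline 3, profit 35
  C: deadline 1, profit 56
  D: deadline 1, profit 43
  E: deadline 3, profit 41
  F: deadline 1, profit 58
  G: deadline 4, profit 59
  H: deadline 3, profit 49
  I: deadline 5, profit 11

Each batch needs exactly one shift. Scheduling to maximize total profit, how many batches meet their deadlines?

5

Sort by profit descending; place each in the latest free slot ≤ its deadline.
By profit: G(d4,59), F(d1,58), C(d1,56), H(d3,49), D(d1,43), E(d3,41), B(d3,35), A(d1,24), I(d5,11)
G→slot 4; F→slot 1; C skipped; H→slot 3; D skipped; E→slot 2; B skipped; A skipped; I→slot 5.
5 of 9 scheduled.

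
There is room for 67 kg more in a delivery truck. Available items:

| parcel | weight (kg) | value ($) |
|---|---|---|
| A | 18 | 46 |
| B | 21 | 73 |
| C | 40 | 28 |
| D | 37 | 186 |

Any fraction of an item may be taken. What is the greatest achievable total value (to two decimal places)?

282.00

Greedy by value/weight ratio, highest first.
Ratios (sorted): D 5.03, B 3.48, A 2.56, C 0.70
take D (37 @ 186); take B (21 @ 73); take 9/18 of A → 23.00. Capacity used 67/67.
Total value = 282.00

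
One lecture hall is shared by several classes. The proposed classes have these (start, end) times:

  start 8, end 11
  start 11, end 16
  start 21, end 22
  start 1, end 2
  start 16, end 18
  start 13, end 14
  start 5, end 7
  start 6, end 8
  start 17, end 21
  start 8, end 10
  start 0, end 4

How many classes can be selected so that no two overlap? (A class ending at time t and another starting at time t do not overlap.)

Order by finish time; keep every interval that doesn't clash with the previous kept one.
Sorted by end: (1,2)  (0,4)  (5,7)  (6,8)  (8,10)  (8,11)  (13,14)  (11,16)  (16,18)  (17,21)  (21,22)
take (1,2); skip (0,4); take (5,7); take (8,10); skip (8,11); take (13,14); skip (11,16); take (16,18); take (21,22).
Selected 6 classes.

6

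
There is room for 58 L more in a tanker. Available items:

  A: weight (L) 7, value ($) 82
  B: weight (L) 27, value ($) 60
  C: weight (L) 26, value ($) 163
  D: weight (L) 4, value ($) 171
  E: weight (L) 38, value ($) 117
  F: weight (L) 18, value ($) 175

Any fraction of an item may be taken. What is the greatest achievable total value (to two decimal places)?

Ratios (sorted): D 42.75, A 11.71, F 9.72, C 6.27, E 3.08, B 2.22
take D (4 @ 171); take A (7 @ 82); take F (18 @ 175); take C (26 @ 163); take 3/38 of E → 9.24. Capacity used 58/58.
Total value = 600.24

600.24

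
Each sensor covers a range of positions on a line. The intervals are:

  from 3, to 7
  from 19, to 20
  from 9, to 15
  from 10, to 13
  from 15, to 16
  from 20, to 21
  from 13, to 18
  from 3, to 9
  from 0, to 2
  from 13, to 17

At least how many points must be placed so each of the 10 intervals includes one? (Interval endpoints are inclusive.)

Process intervals by earliest right end; each time one isn't hit yet, stab at its right endpoint.
By right end: [0,2]  [3,7]  [3,9]  [10,13]  [9,15]  [15,16]  [13,17]  [13,18]  [19,20]  [20,21]
[0,2] uncovered → point at 2; [3,7] uncovered → point at 7; [10,13] uncovered → point at 13; [15,16] uncovered → point at 16; [19,20] uncovered → point at 20.
Points: 2, 7, 13, 16, 20 (5 total).

5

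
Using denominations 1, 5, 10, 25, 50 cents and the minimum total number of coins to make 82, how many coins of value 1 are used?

2

82 − 1×50→32 − 1×25→7 − 1×5→2 − 2×1→0
Count of 1: 2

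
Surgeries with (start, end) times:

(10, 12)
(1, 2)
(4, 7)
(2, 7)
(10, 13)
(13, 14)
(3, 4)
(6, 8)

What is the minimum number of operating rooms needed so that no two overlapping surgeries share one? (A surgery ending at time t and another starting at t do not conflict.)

Events (time:±→running): 1:+→1 2:-→0 2:+→1 3:+→2 4:-→1 4:+→2 6:+→3 … peak 3.

3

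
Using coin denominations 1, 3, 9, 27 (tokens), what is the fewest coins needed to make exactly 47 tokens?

Greedy: take as many of the largest coin as possible, then repeat with the remainder.
47 − 1×27→20 − 2×9→2 − 2×1→0
Total coins = 1 + 2 + 2 = 5

5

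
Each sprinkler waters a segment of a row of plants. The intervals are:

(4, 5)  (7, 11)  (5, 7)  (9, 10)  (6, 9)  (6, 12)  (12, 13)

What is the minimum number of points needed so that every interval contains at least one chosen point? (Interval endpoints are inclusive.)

Sort by right endpoint; whenever an interval is uncovered, place a point at its right end.
Sorted: [4,5] [5,7] [6,9] [9,10] [7,11] [6,12] [12,13]
{[4,5],[5,7]} hit by 5; {[6,9],[9,10],[7,11],[6,12]} hit by 9; {[12,13]} hit by 13.
Points: 5, 9, 13 (3 total).

3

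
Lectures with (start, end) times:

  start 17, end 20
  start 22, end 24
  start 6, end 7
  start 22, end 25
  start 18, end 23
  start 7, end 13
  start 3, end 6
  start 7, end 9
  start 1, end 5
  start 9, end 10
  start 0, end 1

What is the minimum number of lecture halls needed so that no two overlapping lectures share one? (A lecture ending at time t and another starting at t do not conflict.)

Count concurrent intervals with a sweep; the peak is the room count.
Events (time:±→running): 0:+→1 1:-→0 1:+→1 3:+→2 5:-→1 6:-→0 6:+→1 7:-→0 7:+→1 7:+→2 9:-→1 9:+→2 10:-→1 13:-→0 17:+→1 18:+→2 20:-→1 22:+→2 22:+→3 … peak 3.

3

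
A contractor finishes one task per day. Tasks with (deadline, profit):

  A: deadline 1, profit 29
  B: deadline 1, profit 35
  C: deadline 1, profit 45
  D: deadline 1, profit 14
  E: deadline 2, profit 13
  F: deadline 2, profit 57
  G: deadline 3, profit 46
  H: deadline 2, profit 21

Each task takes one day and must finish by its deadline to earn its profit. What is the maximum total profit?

Profit order: F=57 G=46 C=45 B=35 A=29 H=21 D=14 E=13
Assign: F→slot 2, G→slot 3, C→slot 1, B skipped, A skipped, H skipped, D skipped, E skipped.
Slots: [1:C] [2:F] [3:G]
Profit = 45 + 57 + 46 = 148

148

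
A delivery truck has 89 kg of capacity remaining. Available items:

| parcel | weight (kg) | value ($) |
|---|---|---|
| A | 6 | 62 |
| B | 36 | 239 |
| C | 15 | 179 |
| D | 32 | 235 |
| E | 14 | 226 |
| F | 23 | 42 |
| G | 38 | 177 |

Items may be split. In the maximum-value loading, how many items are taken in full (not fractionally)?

4

Order: E (226/14=16.14) > C (179/15=11.93) > A (62/6=10.33) > D (235/32=7.34) > B (239/36=6.64) > G (177/38=4.66) > F (42/23=1.83)
Fill: take E (14 @ 226) → take C (15 @ 179) → take A (6 @ 62) → take D (32 @ 235) → take 22/36 of B → 146.06; 89/89 used.
4 item(s) taken whole; one partial (take 22/36 of B).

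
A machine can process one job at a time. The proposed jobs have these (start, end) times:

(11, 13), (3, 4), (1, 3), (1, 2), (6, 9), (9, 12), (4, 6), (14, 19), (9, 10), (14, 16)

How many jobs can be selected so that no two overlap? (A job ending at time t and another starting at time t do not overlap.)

7

Sort by end time and greedily take each interval whose start is ≥ the last chosen end.
Sorted by end: (1,2)  (1,3)  (3,4)  (4,6)  (6,9)  (9,10)  (9,12)  (11,13)  (14,16)  (14,19)
take (1,2); take (3,4); take (4,6); take (6,9); take (9,10); take (11,13); take (14,16).
Selected 7 jobs.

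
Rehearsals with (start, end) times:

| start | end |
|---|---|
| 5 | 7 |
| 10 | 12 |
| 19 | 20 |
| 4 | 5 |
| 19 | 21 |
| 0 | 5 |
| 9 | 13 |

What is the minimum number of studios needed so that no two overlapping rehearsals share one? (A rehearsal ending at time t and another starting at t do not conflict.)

2

Events (time:±→running): 0:+→1 4:+→2 … peak 2.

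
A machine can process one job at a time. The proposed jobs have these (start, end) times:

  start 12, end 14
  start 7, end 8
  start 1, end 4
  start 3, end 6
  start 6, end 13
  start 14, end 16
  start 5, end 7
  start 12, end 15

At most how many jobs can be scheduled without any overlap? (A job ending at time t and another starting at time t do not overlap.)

5

Order by finish time; keep every interval that doesn't clash with the previous kept one.
Sorted by end: (1,4)  (3,6)  (5,7)  (7,8)  (6,13)  (12,14)  (12,15)  (14,16)
take (1,4); take (5,7); take (7,8); take (12,14); take (14,16).
Selected 5 jobs.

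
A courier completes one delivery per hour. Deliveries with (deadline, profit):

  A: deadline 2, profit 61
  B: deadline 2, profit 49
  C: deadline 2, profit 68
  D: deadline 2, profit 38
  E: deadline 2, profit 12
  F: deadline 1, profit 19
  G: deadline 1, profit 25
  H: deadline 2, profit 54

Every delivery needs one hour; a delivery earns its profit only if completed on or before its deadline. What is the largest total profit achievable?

129

Sort by profit descending; place each in the latest free slot ≤ its deadline.
By profit: C(d2,68), A(d2,61), H(d2,54), B(d2,49), D(d2,38), G(d1,25), F(d1,19), E(d2,12)
C→slot 2; A→slot 1; H skipped; B skipped; D skipped; G skipped; F skipped; E skipped.
Profit = 61 + 68 = 129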